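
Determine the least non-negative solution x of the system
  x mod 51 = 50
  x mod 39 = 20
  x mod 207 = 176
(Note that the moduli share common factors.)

5558

gcd(51, 39) = 3 and 3 | (20 − 50), so the pair is consistent; merging gives x ≡ 254 (mod 663), where 663 = lcm(51, 39).
gcd(663, 207) = 3 and 3 | (176 − 254), so the pair is consistent; merging gives x ≡ 5558 (mod 45747), where 45747 = lcm(663, 207).
The solution is unique modulo lcm(51, 39, 207) = 45747.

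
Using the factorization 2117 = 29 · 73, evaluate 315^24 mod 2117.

81

Mod 29: 315 ≡ 25; 25^24 ≡ 23 (mod 29).
Mod 73: 315 ≡ 23; 23^24 ≡ 8 (mod 73).
Combine by CRT: x ≡ 23 (mod 29), x ≡ 8 (mod 73) ⇒ x ≡ 81 (mod 2117).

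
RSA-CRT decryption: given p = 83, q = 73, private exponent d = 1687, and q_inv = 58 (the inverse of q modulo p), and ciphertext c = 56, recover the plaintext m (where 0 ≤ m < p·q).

4255

d_p = d mod (p−1) = 1687 mod 82 = 47; d_q = d mod (q−1) = 31.
m₁ = c^(d_p) mod p: c ≡ 56 (mod 83), and 56^47 mod 83 = 22.
m₂ = c^(d_q) mod q: c ≡ 56 (mod 73), and 56^31 mod 73 = 21.
h = q_inv·(m₁ − m₂) mod p = 58·(22 − 21) mod 83 = 58.
m = m₂ + h·q = 21 + 58·73 = 4255.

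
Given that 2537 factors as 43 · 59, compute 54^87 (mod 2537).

Mod 43: 54 ≡ 11; by Fermat, exponent reduces to 87 mod 42 = 3; 11^3 ≡ 41 (mod 43).
Mod 59: 54 ≡ 54; by Fermat, exponent reduces to 87 mod 58 = 29; 54^29 ≡ 58 (mod 59).
Combine by CRT: x ≡ 41 (mod 43), x ≡ 58 (mod 59) ⇒ x ≡ 471 (mod 2537).

471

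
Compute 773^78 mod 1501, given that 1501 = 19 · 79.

1265

Mod 19: 773 ≡ 13; by Fermat, exponent reduces to 78 mod 18 = 6; 13^6 ≡ 11 (mod 19).
Mod 79: 773 ≡ 62; since 78 | 78, by Fermat 62^78 ≡ 1 (mod 79).
Combine by CRT: x ≡ 11 (mod 19), x ≡ 1 (mod 79) ⇒ x ≡ 1265 (mod 1501).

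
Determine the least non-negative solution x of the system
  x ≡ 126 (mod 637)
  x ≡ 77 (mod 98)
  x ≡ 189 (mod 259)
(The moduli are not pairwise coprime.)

19873

Combine the congruences pairwise.
gcd(637, 98) = 49 and 49 | (77 − 126), so the pair is consistent; merging gives x ≡ 763 (mod 1274), where 1274 = lcm(637, 98).
gcd(1274, 259) = 7 and 7 | (189 − 763), so the pair is consistent; merging gives x ≡ 19873 (mod 47138), where 47138 = lcm(1274, 259).
The solution is unique modulo lcm(637, 98, 259) = 47138.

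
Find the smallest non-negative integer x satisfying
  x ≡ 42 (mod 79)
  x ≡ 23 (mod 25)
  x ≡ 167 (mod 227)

The moduli are pairwise coprime; N = 79·25·227 = 448325.
N/79 = 5675; 5675 ≡ 66 (mod 79); 66·6 ≡ 1, so inverse 6.
N/25 = 17933; 17933 ≡ 8 (mod 25); 8·22 ≡ 1, so inverse 22.
N/227 = 1975; 1975 ≡ 159 (mod 227); 159·10 ≡ 1, so inverse 10.
x ≡ 42·5675·6 + 23·17933·22 + 167·1975·10 = 13802448.
13802448 mod 448325 = 352698.

352698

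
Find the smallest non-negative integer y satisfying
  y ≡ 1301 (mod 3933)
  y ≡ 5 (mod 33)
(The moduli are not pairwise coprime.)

gcd(3933, 33) = 3 and 3 | (5 − 1301), so the pair is consistent; merging gives y ≡ 17033 (mod 43263), where 43263 = lcm(3933, 33).
The solution is unique modulo lcm(3933, 33) = 43263.

17033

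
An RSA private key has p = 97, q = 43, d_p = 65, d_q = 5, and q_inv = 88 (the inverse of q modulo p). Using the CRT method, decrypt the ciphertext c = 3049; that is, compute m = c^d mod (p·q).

3534

m₁ = c^(d_p) mod p: c ≡ 42 (mod 97), and 42^65 mod 97 = 42.
m₂ = c^(d_q) mod q: c ≡ 39 (mod 43), and 39^5 mod 43 = 8.
h = q_inv·(m₁ − m₂) mod p = 88·(42 − 8) mod 97 = 82.
m = m₂ + h·q = 8 + 82·43 = 3534.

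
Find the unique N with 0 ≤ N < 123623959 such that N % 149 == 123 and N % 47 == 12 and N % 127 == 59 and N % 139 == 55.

The moduli are pairwise coprime; M = 149·47·127·139 = 123623959.
M/149 = 829691; 829691 ≡ 59 (mod 149); 59·48 ≡ 1, so inverse 48.
M/47 = 2630297; 2630297 ≡ 36 (mod 47); 36·17 ≡ 1, so inverse 17.
M/127 = 973417; 973417 ≡ 89 (mod 127); 89·10 ≡ 1, so inverse 10.
M/139 = 889381; 889381 ≡ 59 (mod 139); 59·33 ≡ 1, so inverse 33.
N ≡ 123·829691·48 + 12·2630297·17 + 59·973417·10 + 55·889381·33 = 7623618797.
7623618797 mod 123623959 = 82557298.

82557298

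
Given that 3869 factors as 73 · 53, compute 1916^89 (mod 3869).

Mod 73: 1916 ≡ 18; by Fermat, exponent reduces to 89 mod 72 = 17; 18^17 ≡ 69 (mod 73).
Mod 53: 1916 ≡ 8; by Fermat, exponent reduces to 89 mod 52 = 37; 8^37 ≡ 22 (mod 53).
Combine by CRT: x ≡ 69 (mod 73), x ≡ 22 (mod 53) ⇒ x ≡ 3573 (mod 3869).

3573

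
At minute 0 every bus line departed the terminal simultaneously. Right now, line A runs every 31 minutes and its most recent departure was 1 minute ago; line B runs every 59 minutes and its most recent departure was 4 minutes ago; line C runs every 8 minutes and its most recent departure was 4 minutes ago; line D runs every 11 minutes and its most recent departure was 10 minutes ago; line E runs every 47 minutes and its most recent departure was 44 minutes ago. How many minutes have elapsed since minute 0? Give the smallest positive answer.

The moduli are pairwise coprime; N = 31·59·8·11·47 = 7564744.
N/31 = 244024; 244024 ≡ 23 (mod 31); 23·27 ≡ 1, so inverse 27.
N/59 = 128216; 128216 ≡ 9 (mod 59); 9·46 ≡ 1, so inverse 46.
N/8 = 945593; 945593 ≡ 1 (mod 8), inverse 1.
N/11 = 687704; 687704 ≡ 6 (mod 11); 6·2 ≡ 1, so inverse 2.
N/47 = 160952; 160952 ≡ 24 (mod 47); 24·2 ≡ 1, so inverse 2.
t ≡ 1·244024·27 + 4·128216·46 + 4·945593·1 + 10·687704·2 + 44·160952·2 = 61880620.
61880620 mod 7564744 = 1362668.

1362668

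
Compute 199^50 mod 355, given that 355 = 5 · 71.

Mod 5: 199 ≡ 4; by Fermat, exponent reduces to 50 mod 4 = 2; 4^2 ≡ 1 (mod 5).
Mod 71: 199 ≡ 57; 57^50 ≡ 1 (mod 71).
Combine by CRT: x ≡ 1 (mod 5), x ≡ 1 (mod 71) ⇒ x ≡ 1 (mod 355).

1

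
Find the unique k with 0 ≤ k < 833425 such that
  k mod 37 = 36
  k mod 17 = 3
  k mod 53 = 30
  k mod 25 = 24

The moduli are pairwise coprime; N = 37·17·53·25 = 833425.
N/37 = 22525; 22525 ≡ 29 (mod 37); 29·23 ≡ 1, so inverse 23.
N/17 = 49025; 49025 ≡ 14 (mod 17); 14·11 ≡ 1, so inverse 11.
N/53 = 15725; 15725 ≡ 37 (mod 53); 37·43 ≡ 1, so inverse 43.
N/25 = 33337; 33337 ≡ 12 (mod 25); 12·23 ≡ 1, so inverse 23.
k ≡ 36·22525·23 + 3·49025·11 + 30·15725·43 + 24·33337·23 = 58955799.
58955799 mod 833425 = 616049.

616049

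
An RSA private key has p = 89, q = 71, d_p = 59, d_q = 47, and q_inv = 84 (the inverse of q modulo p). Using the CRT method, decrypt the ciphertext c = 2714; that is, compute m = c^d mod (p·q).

m₁ = c^(d_p) mod p: c ≡ 44 (mod 89), and 44^59 mod 89 = 50.
m₂ = c^(d_q) mod q: c ≡ 16 (mod 71), and 16^47 mod 71 = 27.
h = q_inv·(m₁ − m₂) mod p = 84·(50 − 27) mod 89 = 63.
m = m₂ + h·q = 27 + 63·71 = 4500.

4500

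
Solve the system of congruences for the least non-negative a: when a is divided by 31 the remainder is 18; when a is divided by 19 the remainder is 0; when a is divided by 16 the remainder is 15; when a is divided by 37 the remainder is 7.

109231

The moduli are pairwise coprime; N = 31·19·16·37 = 348688.
N/31 = 11248; 11248 ≡ 26 (mod 31); 26·6 ≡ 1, so inverse 6.
N/19 = 18352; 18352 ≡ 17 (mod 19); 17·9 ≡ 1, so inverse 9.
N/16 = 21793; 21793 ≡ 1 (mod 16), inverse 1.
N/37 = 9424; 9424 ≡ 26 (mod 37); 26·10 ≡ 1, so inverse 10.
a ≡ 18·11248·6 + 0·18352·9 + 15·21793·1 + 7·9424·10 = 2201359.
2201359 mod 348688 = 109231.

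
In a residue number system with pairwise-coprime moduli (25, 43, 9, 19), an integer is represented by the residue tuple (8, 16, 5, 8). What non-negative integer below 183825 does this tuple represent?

The moduli are pairwise coprime; N = 25·43·9·19 = 183825.
N/25 = 7353; 7353 ≡ 3 (mod 25); 3·17 ≡ 1, so inverse 17.
N/43 = 4275; 4275 ≡ 18 (mod 43); 18·12 ≡ 1, so inverse 12.
N/9 = 20425; 20425 ≡ 4 (mod 9); 4·7 ≡ 1, so inverse 7.
N/19 = 9675; 9675 ≡ 4 (mod 19); 4·5 ≡ 1, so inverse 5.
x ≡ 8·7353·17 + 16·4275·12 + 5·20425·7 + 8·9675·5 = 2922683.
2922683 mod 183825 = 165308.

165308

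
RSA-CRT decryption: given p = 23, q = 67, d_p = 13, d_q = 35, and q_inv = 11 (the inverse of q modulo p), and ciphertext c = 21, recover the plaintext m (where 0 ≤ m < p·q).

709

m₁ = c^(d_p) mod p: c ≡ 21 (mod 23), and 21^13 mod 23 = 19.
m₂ = c^(d_q) mod q: c ≡ 21 (mod 67), and 21^35 mod 67 = 39.
h = q_inv·(m₁ − m₂) mod p = 11·(19 − 39) mod 23 = 10.
m = m₂ + h·q = 39 + 10·67 = 709.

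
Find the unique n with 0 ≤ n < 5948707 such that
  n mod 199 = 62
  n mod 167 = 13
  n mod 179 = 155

4726113

The moduli are pairwise coprime; M = 199·167·179 = 5948707.
M/199 = 29893; 29893 ≡ 43 (mod 199); 43·162 ≡ 1, so inverse 162.
M/167 = 35621; 35621 ≡ 50 (mod 167); 50·157 ≡ 1, so inverse 157.
M/179 = 33233; 33233 ≡ 118 (mod 179); 118·44 ≡ 1, so inverse 44.
n ≡ 62·29893·162 + 13·35621·157 + 155·33233·44 = 599596813.
599596813 mod 5948707 = 4726113.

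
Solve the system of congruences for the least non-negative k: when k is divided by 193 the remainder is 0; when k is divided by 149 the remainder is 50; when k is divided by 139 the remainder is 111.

955736

The moduli are pairwise coprime; N = 193·149·139 = 3997223.
N/193 = 20711; 20711 ≡ 60 (mod 193); 60·74 ≡ 1, so inverse 74.
N/149 = 26827; 26827 ≡ 7 (mod 149); 7·64 ≡ 1, so inverse 64.
N/139 = 28757; 28757 ≡ 123 (mod 139); 123·26 ≡ 1, so inverse 26.
k ≡ 0·20711·74 + 50·26827·64 + 111·28757·26 = 168839102.
168839102 mod 3997223 = 955736.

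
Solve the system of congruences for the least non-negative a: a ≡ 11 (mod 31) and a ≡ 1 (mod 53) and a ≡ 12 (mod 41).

The moduli are pairwise coprime; N = 31·53·41 = 67363.
N/31 = 2173; 2173 ≡ 3 (mod 31); 3·21 ≡ 1, so inverse 21.
N/53 = 1271; 1271 ≡ 52 (mod 53); 52·52 ≡ 1, so inverse 52.
N/41 = 1643; 1643 ≡ 3 (mod 41); 3·14 ≡ 1, so inverse 14.
a ≡ 11·2173·21 + 1·1271·52 + 12·1643·14 = 844079.
844079 mod 67363 = 35723.

35723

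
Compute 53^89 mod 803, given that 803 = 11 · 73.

214

Mod 11: 53 ≡ 9; by Fermat, exponent reduces to 89 mod 10 = 9; 9^9 ≡ 5 (mod 11).
Mod 73: 53 ≡ 53; by Fermat, exponent reduces to 89 mod 72 = 17; 53^17 ≡ 68 (mod 73).
Combine by CRT: x ≡ 5 (mod 11), x ≡ 68 (mod 73) ⇒ x ≡ 214 (mod 803).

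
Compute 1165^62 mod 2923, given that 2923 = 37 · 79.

2578

Mod 37: 1165 ≡ 18; by Fermat, exponent reduces to 62 mod 36 = 26; 18^26 ≡ 25 (mod 37).
Mod 79: 1165 ≡ 59; 59^62 ≡ 50 (mod 79).
Combine by CRT: x ≡ 25 (mod 37), x ≡ 50 (mod 79) ⇒ x ≡ 2578 (mod 2923).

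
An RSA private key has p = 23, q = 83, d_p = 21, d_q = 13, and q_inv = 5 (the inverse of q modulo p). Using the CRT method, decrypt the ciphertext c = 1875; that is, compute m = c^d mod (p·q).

324

m₁ = c^(d_p) mod p: c ≡ 12 (mod 23), and 12^21 mod 23 = 2.
m₂ = c^(d_q) mod q: c ≡ 49 (mod 83), and 49^13 mod 83 = 75.
h = q_inv·(m₁ − m₂) mod p = 5·(2 − 75) mod 23 = 3.
m = m₂ + h·q = 75 + 3·83 = 324.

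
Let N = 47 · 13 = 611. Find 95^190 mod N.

Mod 47: 95 ≡ 1; by Fermat, exponent reduces to 190 mod 46 = 6; 1^6 ≡ 1 (mod 47).
Mod 13: 95 ≡ 4; by Fermat, exponent reduces to 190 mod 12 = 10; 4^10 ≡ 9 (mod 13).
Combine by CRT: x ≡ 1 (mod 47), x ≡ 9 (mod 13) ⇒ x ≡ 48 (mod 611).

48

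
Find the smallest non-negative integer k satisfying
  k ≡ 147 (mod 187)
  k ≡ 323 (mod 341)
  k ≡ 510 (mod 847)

gcd(187, 341) = 11 and 11 | (323 − 147), so the pair is consistent; merging gives k ≡ 4074 (mod 5797), where 5797 = lcm(187, 341).
gcd(5797, 847) = 11 and 11 | (510 − 4074), so the pair is consistent; merging gives k ≡ 160593 (mod 446369), where 446369 = lcm(5797, 847).
The solution is unique modulo lcm(187, 341, 847) = 446369.

160593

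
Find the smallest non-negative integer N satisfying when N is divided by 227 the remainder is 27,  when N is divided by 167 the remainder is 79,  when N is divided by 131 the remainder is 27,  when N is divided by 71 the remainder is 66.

The moduli are pairwise coprime; M = 227·167·131·71 = 352591609.
M/227 = 1553267; 1553267 ≡ 133 (mod 227); 133·99 ≡ 1, so inverse 99.
M/167 = 2111327; 2111327 ≡ 113 (mod 167); 113·34 ≡ 1, so inverse 34.
M/131 = 2691539; 2691539 ≡ 13 (mod 131); 13·121 ≡ 1, so inverse 121.
M/71 = 4966079; 4966079 ≡ 55 (mod 71); 55·31 ≡ 1, so inverse 31.
N ≡ 27·1553267·99 + 79·2111327·34 + 27·2691539·121 + 66·4966079·31 = 28776762560.
28776762560 mod 352591609 = 216842231.

216842231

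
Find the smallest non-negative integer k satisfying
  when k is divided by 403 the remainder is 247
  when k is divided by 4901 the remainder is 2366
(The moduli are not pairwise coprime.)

85683

gcd(403, 4901) = 13 and 13 | (2366 − 247), so the pair is consistent; merging gives k ≡ 85683 (mod 151931), where 151931 = lcm(403, 4901).
The solution is unique modulo lcm(403, 4901) = 151931.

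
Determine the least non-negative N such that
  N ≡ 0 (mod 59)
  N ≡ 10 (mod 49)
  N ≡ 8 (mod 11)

From N ≡ 0 (mod 59) write N = 0 + 59t. Substituting into N ≡ 10 (mod 49) gives 59t ≡ 10 (mod 49), and since 10⁻¹ ≡ 5 (mod 49), t ≡ 1. Hence N ≡ 0 + 59·1 = 59 (mod 2891).
From N ≡ 59 (mod 2891) write N = 59 + 2891t. Substituting into N ≡ 8 (mod 11) gives 2891t ≡ 4 (mod 11), and since 9⁻¹ ≡ 5 (mod 11), t ≡ 9. Hence N ≡ 59 + 2891·9 = 26078 (mod 31801).

26078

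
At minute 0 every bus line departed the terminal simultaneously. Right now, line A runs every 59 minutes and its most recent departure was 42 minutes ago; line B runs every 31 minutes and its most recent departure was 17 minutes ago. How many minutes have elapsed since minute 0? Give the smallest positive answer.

From t ≡ 42 (mod 59) write t = 42 + 59s. Substituting into t ≡ 17 (mod 31) gives 59s ≡ 6 (mod 31), and since 28⁻¹ ≡ 10 (mod 31), s ≡ 29. Hence t ≡ 42 + 59·29 = 1753 (mod 1829).

1753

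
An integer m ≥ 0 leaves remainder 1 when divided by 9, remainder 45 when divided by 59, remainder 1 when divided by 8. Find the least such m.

From m ≡ 1 (mod 9) write m = 1 + 9t. Substituting into m ≡ 45 (mod 59) gives 9t ≡ 44 (mod 59), and since 9⁻¹ ≡ 46 (mod 59), t ≡ 18. Hence m ≡ 1 + 9·18 = 163 (mod 531).
From m ≡ 163 (mod 531) write m = 163 + 531t. Substituting into m ≡ 1 (mod 8) gives 531t ≡ 6 (mod 8), and since 3⁻¹ ≡ 3 (mod 8), t ≡ 2. Hence m ≡ 163 + 531·2 = 1225 (mod 4248).

1225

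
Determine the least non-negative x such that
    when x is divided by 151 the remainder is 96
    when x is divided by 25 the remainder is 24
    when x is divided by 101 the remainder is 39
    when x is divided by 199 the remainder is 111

3281024

Combine the congruences pairwise.
From x ≡ 96 (mod 151) write x = 96 + 151t. Substituting into x ≡ 24 (mod 25) gives 151t ≡ 3 (mod 25), and since 1⁻¹ ≡ 1 (mod 25), t ≡ 3. Hence x ≡ 96 + 151·3 = 549 (mod 3775).
From x ≡ 549 (mod 3775) write x = 549 + 3775t. Substituting into x ≡ 39 (mod 101) gives 3775t ≡ 96 (mod 101), and since 38⁻¹ ≡ 8 (mod 101), t ≡ 61. Hence x ≡ 549 + 3775·61 = 230824 (mod 381275).
From x ≡ 230824 (mod 381275) write x = 230824 + 381275t. Substituting into x ≡ 111 (mod 199) gives 381275t ≡ 127 (mod 199), and since 190⁻¹ ≡ 22 (mod 199), t ≡ 8. Hence x ≡ 230824 + 381275·8 = 3281024 (mod 75873725).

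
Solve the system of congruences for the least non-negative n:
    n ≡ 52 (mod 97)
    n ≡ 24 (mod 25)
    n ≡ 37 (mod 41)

Combine the congruences pairwise.
From n ≡ 52 (mod 97) write n = 52 + 97t. Substituting into n ≡ 24 (mod 25) gives 97t ≡ 22 (mod 25), and since 22⁻¹ ≡ 8 (mod 25), t ≡ 1. Hence n ≡ 52 + 97·1 = 149 (mod 2425).
From n ≡ 149 (mod 2425) write n = 149 + 2425t. Substituting into n ≡ 37 (mod 41) gives 2425t ≡ 11 (mod 41), and since 6⁻¹ ≡ 7 (mod 41), t ≡ 36. Hence n ≡ 149 + 2425·36 = 87449 (mod 99425).

87449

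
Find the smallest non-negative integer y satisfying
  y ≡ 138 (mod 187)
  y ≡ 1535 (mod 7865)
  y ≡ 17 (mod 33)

72320

gcd(187, 7865) = 11 and 11 | (1535 − 138), so the pair is consistent; merging gives y ≡ 72320 (mod 133705), where 133705 = lcm(187, 7865).
gcd(133705, 33) = 11 and 11 | (17 − 72320), so the pair is consistent; merging gives y ≡ 72320 (mod 401115), where 401115 = lcm(133705, 33).
The solution is unique modulo lcm(187, 7865, 33) = 401115.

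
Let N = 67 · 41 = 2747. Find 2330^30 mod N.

729

Mod 67: 2330 ≡ 52; 52^30 ≡ 59 (mod 67).
Mod 41: 2330 ≡ 34; 34^30 ≡ 32 (mod 41).
Combine by CRT: x ≡ 59 (mod 67), x ≡ 32 (mod 41) ⇒ x ≡ 729 (mod 2747).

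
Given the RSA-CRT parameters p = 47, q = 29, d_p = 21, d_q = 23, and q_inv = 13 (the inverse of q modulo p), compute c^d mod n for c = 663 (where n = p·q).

m₁ = c^(d_p) mod p: c ≡ 5 (mod 47), and 5^21 mod 47 = 15.
m₂ = c^(d_q) mod q: c ≡ 25 (mod 29), and 25^23 mod 29 = 16.
h = q_inv·(m₁ − m₂) mod p = 13·(15 − 16) mod 47 = 34.
m = m₂ + h·q = 16 + 34·29 = 1002.

1002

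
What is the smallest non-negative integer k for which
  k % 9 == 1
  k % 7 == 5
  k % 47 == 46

Combine the congruences pairwise.
From k ≡ 1 (mod 9) write k = 1 + 9t. Substituting into k ≡ 5 (mod 7) gives 9t ≡ 4 (mod 7), and since 2⁻¹ ≡ 4 (mod 7), t ≡ 2. Hence k ≡ 1 + 9·2 = 19 (mod 63).
From k ≡ 19 (mod 63) write k = 19 + 63t. Substituting into k ≡ 46 (mod 47) gives 63t ≡ 27 (mod 47), and since 16⁻¹ ≡ 3 (mod 47), t ≡ 34. Hence k ≡ 19 + 63·34 = 2161 (mod 2961).

2161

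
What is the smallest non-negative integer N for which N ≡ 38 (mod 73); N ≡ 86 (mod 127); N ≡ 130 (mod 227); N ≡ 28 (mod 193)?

From N ≡ 38 (mod 73) write N = 38 + 73t. Substituting into N ≡ 86 (mod 127) gives 73t ≡ 48 (mod 127), and since 73⁻¹ ≡ 87 (mod 127), t ≡ 112. Hence N ≡ 38 + 73·112 = 8214 (mod 9271).
From N ≡ 8214 (mod 9271) write N = 8214 + 9271t. Substituting into N ≡ 130 (mod 227) gives 9271t ≡ 88 (mod 227), and since 191⁻¹ ≡ 145 (mod 227), t ≡ 48. Hence N ≡ 8214 + 9271·48 = 453222 (mod 2104517).
From N ≡ 453222 (mod 2104517) write N = 453222 + 2104517t. Substituting into N ≡ 28 (mod 193) gives 2104517t ≡ 163 (mod 193), and since 45⁻¹ ≡ 163 (mod 193), t ≡ 128. Hence N ≡ 453222 + 2104517·128 = 269831398 (mod 406171781).

269831398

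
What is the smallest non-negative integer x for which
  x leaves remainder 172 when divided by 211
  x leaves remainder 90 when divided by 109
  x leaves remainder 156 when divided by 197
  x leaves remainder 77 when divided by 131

From x ≡ 172 (mod 211) write x = 172 + 211t. Substituting into x ≡ 90 (mod 109) gives 211t ≡ 27 (mod 109), and since 102⁻¹ ≡ 31 (mod 109), t ≡ 74. Hence x ≡ 172 + 211·74 = 15786 (mod 22999).
From x ≡ 15786 (mod 22999) write x = 15786 + 22999t. Substituting into x ≡ 156 (mod 197) gives 22999t ≡ 130 (mod 197), and since 147⁻¹ ≡ 130 (mod 197), t ≡ 155. Hence x ≡ 15786 + 22999·155 = 3580631 (mod 4530803).
From x ≡ 3580631 (mod 4530803) write x = 3580631 + 4530803t. Substituting into x ≡ 77 (mod 131) gives 4530803t ≡ 69 (mod 131), and since 37⁻¹ ≡ 85 (mod 131), t ≡ 101. Hence x ≡ 3580631 + 4530803·101 = 461191734 (mod 593535193).

461191734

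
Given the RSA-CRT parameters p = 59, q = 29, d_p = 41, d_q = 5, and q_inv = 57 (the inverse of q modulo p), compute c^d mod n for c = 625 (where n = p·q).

m₁ = c^(d_p) mod p: c ≡ 35 (mod 59), and 35^41 mod 59 = 15.
m₂ = c^(d_q) mod q: c ≡ 16 (mod 29), and 16^5 mod 29 = 23.
h = q_inv·(m₁ − m₂) mod p = 57·(15 − 23) mod 59 = 16.
m = m₂ + h·q = 23 + 16·29 = 487.

487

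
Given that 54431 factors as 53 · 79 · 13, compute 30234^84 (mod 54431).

4109

Mod 53: 30234 ≡ 24; by Fermat, exponent reduces to 84 mod 52 = 32; 24^32 ≡ 28 (mod 53).
Mod 79: 30234 ≡ 56; by Fermat, exponent reduces to 84 mod 78 = 6; 56^6 ≡ 1 (mod 79).
Mod 13: 30234 ≡ 9; since 12 | 84, by Fermat 9^84 ≡ 1 (mod 13).
Combine by CRT: x ≡ 28 (mod 53), x ≡ 1 (mod 79), x ≡ 1 (mod 13) ⇒ x ≡ 4109 (mod 54431).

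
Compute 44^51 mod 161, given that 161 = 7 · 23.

148

Mod 7: 44 ≡ 2; by Fermat, exponent reduces to 51 mod 6 = 3; 2^3 ≡ 1 (mod 7).
Mod 23: 44 ≡ 21; by Fermat, exponent reduces to 51 mod 22 = 7; 21^7 ≡ 10 (mod 23).
Combine by CRT: x ≡ 1 (mod 7), x ≡ 10 (mod 23) ⇒ x ≡ 148 (mod 161).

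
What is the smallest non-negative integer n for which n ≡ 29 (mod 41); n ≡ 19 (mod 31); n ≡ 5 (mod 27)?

The moduli are pairwise coprime; M = 41·31·27 = 34317.
M/41 = 837; 837 ≡ 17 (mod 41); 17·29 ≡ 1, so inverse 29.
M/31 = 1107; 1107 ≡ 22 (mod 31); 22·24 ≡ 1, so inverse 24.
M/27 = 1271; 1271 ≡ 2 (mod 27); 2·14 ≡ 1, so inverse 14.
n ≡ 29·837·29 + 19·1107·24 + 5·1271·14 = 1297679.
1297679 mod 34317 = 27950.

27950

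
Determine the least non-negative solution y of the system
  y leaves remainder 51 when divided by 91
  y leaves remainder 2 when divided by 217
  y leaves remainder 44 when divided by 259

31901

gcd(91, 217) = 7 and 7 | (2 − 51), so the pair is consistent; merging gives y ≡ 870 (mod 2821), where 2821 = lcm(91, 217).
gcd(2821, 259) = 7 and 7 | (44 − 870), so the pair is consistent; merging gives y ≡ 31901 (mod 104377), where 104377 = lcm(2821, 259).
The solution is unique modulo lcm(91, 217, 259) = 104377.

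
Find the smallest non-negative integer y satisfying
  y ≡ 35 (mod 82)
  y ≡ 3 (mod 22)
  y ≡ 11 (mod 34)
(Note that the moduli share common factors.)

3479

gcd(82, 22) = 2 and 2 | (3 − 35), so the pair is consistent; merging gives y ≡ 773 (mod 902), where 902 = lcm(82, 22).
gcd(902, 34) = 2 and 2 | (11 − 773), so the pair is consistent; merging gives y ≡ 3479 (mod 15334), where 15334 = lcm(902, 34).
The solution is unique modulo lcm(82, 22, 34) = 15334.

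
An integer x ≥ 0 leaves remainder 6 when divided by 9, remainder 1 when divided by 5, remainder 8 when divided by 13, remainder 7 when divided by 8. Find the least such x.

The moduli are pairwise coprime; N = 9·5·13·8 = 4680.
N/9 = 520; 520 ≡ 7 (mod 9); 7·4 ≡ 1, so inverse 4.
N/5 = 936; 936 ≡ 1 (mod 5), inverse 1.
N/13 = 360; 360 ≡ 9 (mod 13); 9·3 ≡ 1, so inverse 3.
N/8 = 585; 585 ≡ 1 (mod 8), inverse 1.
x ≡ 6·520·4 + 1·936·1 + 8·360·3 + 7·585·1 = 26151.
26151 mod 4680 = 2751.

2751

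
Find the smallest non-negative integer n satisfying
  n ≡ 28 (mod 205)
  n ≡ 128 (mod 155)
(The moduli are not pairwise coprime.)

438

gcd(205, 155) = 5 and 5 | (128 − 28), so the pair is consistent; merging gives n ≡ 438 (mod 6355), where 6355 = lcm(205, 155).
The solution is unique modulo lcm(205, 155) = 6355.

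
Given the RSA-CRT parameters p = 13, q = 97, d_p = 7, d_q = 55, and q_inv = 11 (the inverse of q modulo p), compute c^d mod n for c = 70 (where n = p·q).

697

m₁ = c^(d_p) mod p: c ≡ 5 (mod 13), and 5^7 mod 13 = 8.
m₂ = c^(d_q) mod q: c ≡ 70 (mod 97), and 70^55 mod 97 = 18.
h = q_inv·(m₁ − m₂) mod p = 11·(8 − 18) mod 13 = 7.
m = m₂ + h·q = 18 + 7·97 = 697.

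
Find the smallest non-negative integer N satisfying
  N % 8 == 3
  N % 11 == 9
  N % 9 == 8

251

From N ≡ 3 (mod 8) write N = 3 + 8t. Substituting into N ≡ 9 (mod 11) gives 8t ≡ 6 (mod 11), and since 8⁻¹ ≡ 7 (mod 11), t ≡ 9. Hence N ≡ 3 + 8·9 = 75 (mod 88).
From N ≡ 75 (mod 88) write N = 75 + 88t. Substituting into N ≡ 8 (mod 9) gives 88t ≡ 5 (mod 9), and since 7⁻¹ ≡ 4 (mod 9), t ≡ 2. Hence N ≡ 75 + 88·2 = 251 (mod 792).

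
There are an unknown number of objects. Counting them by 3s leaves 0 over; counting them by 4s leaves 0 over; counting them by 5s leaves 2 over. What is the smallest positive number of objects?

The moduli are pairwise coprime; M = 3·4·5 = 60.
M/3 = 20; 20 ≡ 2 (mod 3); 2·2 ≡ 1, so inverse 2.
M/4 = 15; 15 ≡ 3 (mod 4); 3·3 ≡ 1, so inverse 3.
M/5 = 12; 12 ≡ 2 (mod 5); 2·3 ≡ 1, so inverse 3.
N ≡ 0·20·2 + 0·15·3 + 2·12·3 = 72.
72 mod 60 = 12.

12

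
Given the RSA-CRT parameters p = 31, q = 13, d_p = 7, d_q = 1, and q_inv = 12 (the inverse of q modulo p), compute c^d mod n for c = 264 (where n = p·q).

225

m₁ = c^(d_p) mod p: c ≡ 16 (mod 31), and 16^7 mod 31 = 8.
m₂ = c^(d_q) mod q: c ≡ 4 (mod 13), and 4^1 mod 13 = 4.
h = q_inv·(m₁ − m₂) mod p = 12·(8 − 4) mod 31 = 17.
m = m₂ + h·q = 4 + 17·13 = 225.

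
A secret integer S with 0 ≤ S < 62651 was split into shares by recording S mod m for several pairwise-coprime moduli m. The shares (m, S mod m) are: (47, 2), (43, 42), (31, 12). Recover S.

The moduli are pairwise coprime; N = 47·43·31 = 62651.
N/47 = 1333; 1333 ≡ 17 (mod 47); 17·36 ≡ 1, so inverse 36.
N/43 = 1457; 1457 ≡ 38 (mod 43); 38·17 ≡ 1, so inverse 17.
N/31 = 2021; 2021 ≡ 6 (mod 31); 6·26 ≡ 1, so inverse 26.
S ≡ 2·1333·36 + 42·1457·17 + 12·2021·26 = 1766826.
1766826 mod 62651 = 12598.

12598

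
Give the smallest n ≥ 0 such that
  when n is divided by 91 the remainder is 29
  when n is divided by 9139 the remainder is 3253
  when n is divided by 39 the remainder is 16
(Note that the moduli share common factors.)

gcd(91, 9139) = 13 and 13 | (3253 − 29), so the pair is consistent; merging gives n ≡ 58087 (mod 63973), where 63973 = lcm(91, 9139).
gcd(63973, 39) = 13 and 13 | (16 − 58087), so the pair is consistent; merging gives n ≡ 58087 (mod 191919), where 191919 = lcm(63973, 39).
The solution is unique modulo lcm(91, 9139, 39) = 191919.

58087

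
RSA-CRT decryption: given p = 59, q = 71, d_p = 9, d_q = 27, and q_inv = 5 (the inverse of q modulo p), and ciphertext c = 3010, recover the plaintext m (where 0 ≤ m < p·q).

2066

m₁ = c^(d_p) mod p: c ≡ 1 (mod 59), and 1^9 mod 59 = 1.
m₂ = c^(d_q) mod q: c ≡ 28 (mod 71), and 28^27 mod 71 = 7.
h = q_inv·(m₁ − m₂) mod p = 5·(1 − 7) mod 59 = 29.
m = m₂ + h·q = 7 + 29·71 = 2066.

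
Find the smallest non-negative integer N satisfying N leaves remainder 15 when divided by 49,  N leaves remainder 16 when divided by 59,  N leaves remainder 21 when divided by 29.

Combine the congruences pairwise.
From N ≡ 15 (mod 49) write N = 15 + 49t. Substituting into N ≡ 16 (mod 59) gives 49t ≡ 1 (mod 59), and since 49⁻¹ ≡ 53 (mod 59), t ≡ 53. Hence N ≡ 15 + 49·53 = 2612 (mod 2891).
From N ≡ 2612 (mod 2891) write N = 2612 + 2891t. Substituting into N ≡ 21 (mod 29) gives 2891t ≡ 19 (mod 29), and since 20⁻¹ ≡ 16 (mod 29), t ≡ 14. Hence N ≡ 2612 + 2891·14 = 43086 (mod 83839).

43086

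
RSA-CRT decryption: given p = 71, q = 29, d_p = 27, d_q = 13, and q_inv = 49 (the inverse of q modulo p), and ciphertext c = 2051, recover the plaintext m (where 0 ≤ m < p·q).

11

m₁ = c^(d_p) mod p: c ≡ 63 (mod 71), and 63^27 mod 71 = 11.
m₂ = c^(d_q) mod q: c ≡ 21 (mod 29), and 21^13 mod 29 = 11.
h = q_inv·(m₁ − m₂) mod p = 49·(11 − 11) mod 71 = 0.
m = m₂ + h·q = 11 + 0·29 = 11.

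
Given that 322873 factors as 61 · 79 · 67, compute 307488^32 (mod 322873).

40795

Mod 61: 307488 ≡ 48; 48^32 ≡ 47 (mod 61).
Mod 79: 307488 ≡ 20; 20^32 ≡ 31 (mod 79).
Mod 67: 307488 ≡ 25; 25^32 ≡ 59 (mod 67).
Combine by CRT: x ≡ 47 (mod 61), x ≡ 31 (mod 79), x ≡ 59 (mod 67) ⇒ x ≡ 40795 (mod 322873).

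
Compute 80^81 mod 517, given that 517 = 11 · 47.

Mod 11: 80 ≡ 3; by Fermat, exponent reduces to 81 mod 10 = 1; 3^1 ≡ 3 (mod 11).
Mod 47: 80 ≡ 33; by Fermat, exponent reduces to 81 mod 46 = 35; 33^35 ≡ 22 (mod 47).
Combine by CRT: x ≡ 3 (mod 11), x ≡ 22 (mod 47) ⇒ x ≡ 69 (mod 517).

69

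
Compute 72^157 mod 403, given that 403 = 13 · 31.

Mod 13: 72 ≡ 7; by Fermat, exponent reduces to 157 mod 12 = 1; 7^1 ≡ 7 (mod 13).
Mod 31: 72 ≡ 10; by Fermat, exponent reduces to 157 mod 30 = 7; 10^7 ≡ 20 (mod 31).
Combine by CRT: x ≡ 7 (mod 13), x ≡ 20 (mod 31) ⇒ x ≡ 20 (mod 403).

20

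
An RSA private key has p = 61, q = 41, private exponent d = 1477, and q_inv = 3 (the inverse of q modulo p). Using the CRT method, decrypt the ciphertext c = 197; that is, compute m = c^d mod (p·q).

d_p = d mod (p−1) = 1477 mod 60 = 37; d_q = d mod (q−1) = 37.
m₁ = c^(d_p) mod p: c ≡ 14 (mod 61), and 14^37 mod 61 = 14.
m₂ = c^(d_q) mod q: c ≡ 33 (mod 41), and 33^37 mod 41 = 2.
h = q_inv·(m₁ − m₂) mod p = 3·(14 − 2) mod 61 = 36.
m = m₂ + h·q = 2 + 36·41 = 1478.

1478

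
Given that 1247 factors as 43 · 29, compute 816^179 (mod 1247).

730

Mod 43: 816 ≡ 42; by Fermat, exponent reduces to 179 mod 42 = 11; 42^11 ≡ 42 (mod 43).
Mod 29: 816 ≡ 4; by Fermat, exponent reduces to 179 mod 28 = 11; 4^11 ≡ 5 (mod 29).
Combine by CRT: x ≡ 42 (mod 43), x ≡ 5 (mod 29) ⇒ x ≡ 730 (mod 1247).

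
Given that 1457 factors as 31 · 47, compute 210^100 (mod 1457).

769

Mod 31: 210 ≡ 24; by Fermat, exponent reduces to 100 mod 30 = 10; 24^10 ≡ 25 (mod 31).
Mod 47: 210 ≡ 22; by Fermat, exponent reduces to 100 mod 46 = 8; 22^8 ≡ 17 (mod 47).
Combine by CRT: x ≡ 25 (mod 31), x ≡ 17 (mod 47) ⇒ x ≡ 769 (mod 1457).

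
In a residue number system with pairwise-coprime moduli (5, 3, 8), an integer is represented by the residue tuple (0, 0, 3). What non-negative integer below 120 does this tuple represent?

75

The moduli are pairwise coprime; N = 5·3·8 = 120.
N/5 = 24; 24 ≡ 4 (mod 5); 4·4 ≡ 1, so inverse 4.
N/3 = 40; 40 ≡ 1 (mod 3), inverse 1.
N/8 = 15; 15 ≡ 7 (mod 8); 7·7 ≡ 1, so inverse 7.
x ≡ 0·24·4 + 0·40·1 + 3·15·7 = 315.
315 mod 120 = 75.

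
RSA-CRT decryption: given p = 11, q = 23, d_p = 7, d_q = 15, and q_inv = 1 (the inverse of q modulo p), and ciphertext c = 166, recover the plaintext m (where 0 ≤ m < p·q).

m₁ = c^(d_p) mod p: c ≡ 1 (mod 11), and 1^7 mod 11 = 1.
m₂ = c^(d_q) mod q: c ≡ 5 (mod 23), and 5^15 mod 23 = 19.
h = q_inv·(m₁ − m₂) mod p = 1·(1 − 19) mod 11 = 4.
m = m₂ + h·q = 19 + 4·23 = 111.

111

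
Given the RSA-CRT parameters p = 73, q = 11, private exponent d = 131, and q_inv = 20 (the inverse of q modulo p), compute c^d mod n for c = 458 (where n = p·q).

172

d_p = d mod (p−1) = 131 mod 72 = 59; d_q = d mod (q−1) = 1.
m₁ = c^(d_p) mod p: c ≡ 20 (mod 73), and 20^59 mod 73 = 26.
m₂ = c^(d_q) mod q: c ≡ 7 (mod 11), and 7^1 mod 11 = 7.
h = q_inv·(m₁ − m₂) mod p = 20·(26 − 7) mod 73 = 15.
m = m₂ + h·q = 7 + 15·11 = 172.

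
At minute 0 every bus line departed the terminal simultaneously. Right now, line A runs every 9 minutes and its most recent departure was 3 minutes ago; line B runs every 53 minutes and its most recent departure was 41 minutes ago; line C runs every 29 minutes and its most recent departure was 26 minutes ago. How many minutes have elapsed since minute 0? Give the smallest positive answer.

6348

From t ≡ 3 (mod 9) write t = 3 + 9s. Substituting into t ≡ 41 (mod 53) gives 9s ≡ 38 (mod 53), and since 9⁻¹ ≡ 6 (mod 53), s ≡ 16. Hence t ≡ 3 + 9·16 = 147 (mod 477).
From t ≡ 147 (mod 477) write t = 147 + 477s. Substituting into t ≡ 26 (mod 29) gives 477s ≡ 24 (mod 29), and since 13⁻¹ ≡ 9 (mod 29), s ≡ 13. Hence t ≡ 147 + 477·13 = 6348 (mod 13833).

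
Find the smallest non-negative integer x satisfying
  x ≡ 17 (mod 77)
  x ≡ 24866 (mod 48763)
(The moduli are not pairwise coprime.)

73629

gcd(77, 48763) = 11 and 11 | (24866 − 17), so the pair is consistent; merging gives x ≡ 73629 (mod 341341), where 341341 = lcm(77, 48763).
The solution is unique modulo lcm(77, 48763) = 341341.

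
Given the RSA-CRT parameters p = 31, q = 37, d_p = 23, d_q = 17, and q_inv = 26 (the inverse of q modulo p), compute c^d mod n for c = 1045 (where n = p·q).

m₁ = c^(d_p) mod p: c ≡ 22 (mod 31), and 22^23 mod 31 = 3.
m₂ = c^(d_q) mod q: c ≡ 9 (mod 37), and 9^17 mod 37 = 33.
h = q_inv·(m₁ − m₂) mod p = 26·(3 − 33) mod 31 = 26.
m = m₂ + h·q = 33 + 26·37 = 995.

995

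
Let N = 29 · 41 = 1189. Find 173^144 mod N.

Mod 29: 173 ≡ 28; by Fermat, exponent reduces to 144 mod 28 = 4; 28^4 ≡ 1 (mod 29).
Mod 41: 173 ≡ 9; by Fermat, exponent reduces to 144 mod 40 = 24; 9^24 ≡ 1 (mod 41).
Combine by CRT: x ≡ 1 (mod 29), x ≡ 1 (mod 41) ⇒ x ≡ 1 (mod 1189).

1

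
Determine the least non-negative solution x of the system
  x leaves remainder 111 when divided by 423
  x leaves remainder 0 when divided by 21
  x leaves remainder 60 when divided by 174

96978

Combine the congruences pairwise.
gcd(423, 21) = 3 and 3 | (0 − 111), so the pair is consistent; merging gives x ≡ 2226 (mod 2961), where 2961 = lcm(423, 21).
gcd(2961, 174) = 3 and 3 | (60 − 2226), so the pair is consistent; merging gives x ≡ 96978 (mod 171738), where 171738 = lcm(2961, 174).
The solution is unique modulo lcm(423, 21, 174) = 171738.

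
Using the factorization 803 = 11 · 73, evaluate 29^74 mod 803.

Mod 11: 29 ≡ 7; by Fermat, exponent reduces to 74 mod 10 = 4; 7^4 ≡ 3 (mod 11).
Mod 73: 29 ≡ 29; by Fermat, exponent reduces to 74 mod 72 = 2; 29^2 ≡ 38 (mod 73).
Combine by CRT: x ≡ 3 (mod 11), x ≡ 38 (mod 73) ⇒ x ≡ 476 (mod 803).

476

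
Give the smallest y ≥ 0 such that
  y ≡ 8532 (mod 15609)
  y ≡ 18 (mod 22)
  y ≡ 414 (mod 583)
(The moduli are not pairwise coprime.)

Combine the congruences pairwise.
gcd(15609, 22) = 11 and 11 | (18 − 8532), so the pair is consistent; merging gives y ≡ 8532 (mod 31218), where 31218 = lcm(15609, 22).
gcd(31218, 583) = 11 and 11 | (414 − 8532), so the pair is consistent; merging gives y ≡ 1382124 (mod 1654554), where 1654554 = lcm(31218, 583).
The solution is unique modulo lcm(15609, 22, 583) = 1654554.

1382124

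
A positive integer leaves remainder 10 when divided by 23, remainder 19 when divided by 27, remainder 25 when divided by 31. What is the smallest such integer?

The moduli are pairwise coprime; N = 23·27·31 = 19251.
N/23 = 837; 837 ≡ 9 (mod 23); 9·18 ≡ 1, so inverse 18.
N/27 = 713; 713 ≡ 11 (mod 27); 11·5 ≡ 1, so inverse 5.
N/31 = 621; 621 ≡ 1 (mod 31), inverse 1.
x ≡ 10·837·18 + 19·713·5 + 25·621·1 = 233920.
233920 mod 19251 = 2908.

2908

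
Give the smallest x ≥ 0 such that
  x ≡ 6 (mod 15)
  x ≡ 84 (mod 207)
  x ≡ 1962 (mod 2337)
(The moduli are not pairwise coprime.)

Combine the congruences pairwise.
gcd(15, 207) = 3 and 3 | (84 − 6), so the pair is consistent; merging gives x ≡ 291 (mod 1035), where 1035 = lcm(15, 207).
gcd(1035, 2337) = 3 and 3 | (1962 − 291), so the pair is consistent; merging gives x ≡ 41691 (mod 806265), where 806265 = lcm(1035, 2337).
The solution is unique modulo lcm(15, 207, 2337) = 806265.

41691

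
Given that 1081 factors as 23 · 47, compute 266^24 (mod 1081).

Mod 23: 266 ≡ 13; by Fermat, exponent reduces to 24 mod 22 = 2; 13^2 ≡ 8 (mod 23).
Mod 47: 266 ≡ 31; 31^24 ≡ 16 (mod 47).
Combine by CRT: x ≡ 8 (mod 23), x ≡ 16 (mod 47) ⇒ x ≡ 721 (mod 1081).

721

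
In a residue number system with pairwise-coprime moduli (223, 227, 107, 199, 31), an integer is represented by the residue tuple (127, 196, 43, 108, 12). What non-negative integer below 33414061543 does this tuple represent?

20945080448

From x ≡ 127 (mod 223) write x = 127 + 223t. Substituting into x ≡ 196 (mod 227) gives 223t ≡ 69 (mod 227), and since 223⁻¹ ≡ 170 (mod 227), t ≡ 153. Hence x ≡ 127 + 223·153 = 34246 (mod 50621).
From x ≡ 34246 (mod 50621) write x = 34246 + 50621t. Substituting into x ≡ 43 (mod 107) gives 50621t ≡ 37 (mod 107), and since 10⁻¹ ≡ 75 (mod 107), t ≡ 100. Hence x ≡ 34246 + 50621·100 = 5096346 (mod 5416447).
From x ≡ 5096346 (mod 5416447) write x = 5096346 + 5416447t. Substituting into x ≡ 108 (mod 199) gives 5416447t ≡ 152 (mod 199), and since 65⁻¹ ≡ 49 (mod 199), t ≡ 85. Hence x ≡ 5096346 + 5416447·85 = 465494341 (mod 1077872953).
From x ≡ 465494341 (mod 1077872953) write x = 465494341 + 1077872953t. Substituting into x ≡ 12 (mod 31) gives 1077872953t ≡ 28 (mod 31), and since 8⁻¹ ≡ 4 (mod 31), t ≡ 19. Hence x ≡ 465494341 + 1077872953·19 = 20945080448 (mod 33414061543).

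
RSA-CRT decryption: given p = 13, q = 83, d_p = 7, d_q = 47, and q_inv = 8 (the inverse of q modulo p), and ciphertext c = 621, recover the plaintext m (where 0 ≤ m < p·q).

m₁ = c^(d_p) mod p: c ≡ 10 (mod 13), and 10^7 mod 13 = 10.
m₂ = c^(d_q) mod q: c ≡ 40 (mod 83), and 40^47 mod 83 = 49.
h = q_inv·(m₁ − m₂) mod p = 8·(10 − 49) mod 13 = 0.
m = m₂ + h·q = 49 + 0·83 = 49.

49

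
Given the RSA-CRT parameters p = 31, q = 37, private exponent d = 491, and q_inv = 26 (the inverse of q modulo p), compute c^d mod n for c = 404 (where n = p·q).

d_p = d mod (p−1) = 491 mod 30 = 11; d_q = d mod (q−1) = 23.
m₁ = c^(d_p) mod p: c ≡ 1 (mod 31), and 1^11 mod 31 = 1.
m₂ = c^(d_q) mod q: c ≡ 34 (mod 37), and 34^23 mod 37 = 16.
h = q_inv·(m₁ − m₂) mod p = 26·(1 − 16) mod 31 = 13.
m = m₂ + h·q = 16 + 13·37 = 497.

497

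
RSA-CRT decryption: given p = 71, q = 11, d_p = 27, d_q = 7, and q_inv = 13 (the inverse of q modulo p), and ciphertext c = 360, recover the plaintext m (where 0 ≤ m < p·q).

167

m₁ = c^(d_p) mod p: c ≡ 5 (mod 71), and 5^27 mod 71 = 25.
m₂ = c^(d_q) mod q: c ≡ 8 (mod 11), and 8^7 mod 11 = 2.
h = q_inv·(m₁ − m₂) mod p = 13·(25 − 2) mod 71 = 15.
m = m₂ + h·q = 2 + 15·11 = 167.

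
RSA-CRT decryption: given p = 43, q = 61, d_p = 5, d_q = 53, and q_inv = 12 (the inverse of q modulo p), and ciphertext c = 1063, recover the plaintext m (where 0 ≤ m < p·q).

1299

m₁ = c^(d_p) mod p: c ≡ 31 (mod 43), and 31^5 mod 43 = 9.
m₂ = c^(d_q) mod q: c ≡ 26 (mod 61), and 26^53 mod 61 = 18.
h = q_inv·(m₁ − m₂) mod p = 12·(9 − 18) mod 43 = 21.
m = m₂ + h·q = 18 + 21·61 = 1299.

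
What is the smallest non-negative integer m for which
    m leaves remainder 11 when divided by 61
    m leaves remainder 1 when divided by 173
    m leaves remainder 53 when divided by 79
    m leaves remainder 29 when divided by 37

The moduli are pairwise coprime; N = 61·173·79·37 = 30846419.
N/61 = 505679; 505679 ≡ 50 (mod 61); 50·11 ≡ 1, so inverse 11.
N/173 = 178303; 178303 ≡ 113 (mod 173); 113·49 ≡ 1, so inverse 49.
N/79 = 390461; 390461 ≡ 43 (mod 79); 43·68 ≡ 1, so inverse 68.
N/37 = 833687; 833687 ≡ 3 (mod 37); 3·25 ≡ 1, so inverse 25.
m ≡ 11·505679·11 + 1·178303·49 + 53·390461·68 + 29·833687·25 = 2081568525.
2081568525 mod 30846419 = 14858452.

14858452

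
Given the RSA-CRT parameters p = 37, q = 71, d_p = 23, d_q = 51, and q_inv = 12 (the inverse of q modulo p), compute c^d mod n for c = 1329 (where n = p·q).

m₁ = c^(d_p) mod p: c ≡ 34 (mod 37), and 34^23 mod 37 = 16.
m₂ = c^(d_q) mod q: c ≡ 51 (mod 71), and 51^51 mod 71 = 26.
h = q_inv·(m₁ − m₂) mod p = 12·(16 − 26) mod 37 = 28.
m = m₂ + h·q = 26 + 28·71 = 2014.

2014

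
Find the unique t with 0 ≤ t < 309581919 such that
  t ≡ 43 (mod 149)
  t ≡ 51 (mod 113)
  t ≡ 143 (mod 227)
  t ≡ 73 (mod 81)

280395991

From t ≡ 43 (mod 149) write t = 43 + 149s. Substituting into t ≡ 51 (mod 113) gives 149s ≡ 8 (mod 113), and since 36⁻¹ ≡ 22 (mod 113), s ≡ 63. Hence t ≡ 43 + 149·63 = 9430 (mod 16837).
From t ≡ 9430 (mod 16837) write t = 9430 + 16837s. Substituting into t ≡ 143 (mod 227) gives 16837s ≡ 20 (mod 227), and since 39⁻¹ ≡ 163 (mod 227), s ≡ 82. Hence t ≡ 9430 + 16837·82 = 1390064 (mod 3821999).
From t ≡ 1390064 (mod 3821999) write t = 1390064 + 3821999s. Substituting into t ≡ 73 (mod 81) gives 3821999s ≡ 50 (mod 81), and since 14⁻¹ ≡ 29 (mod 81), s ≡ 73. Hence t ≡ 1390064 + 3821999·73 = 280395991 (mod 309581919).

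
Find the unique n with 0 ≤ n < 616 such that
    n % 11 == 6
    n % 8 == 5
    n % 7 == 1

The moduli are pairwise coprime; M = 11·8·7 = 616.
M/11 = 56; 56 ≡ 1 (mod 11), inverse 1.
M/8 = 77; 77 ≡ 5 (mod 8); 5·5 ≡ 1, so inverse 5.
M/7 = 88; 88 ≡ 4 (mod 7); 4·2 ≡ 1, so inverse 2.
n ≡ 6·56·1 + 5·77·5 + 1·88·2 = 2437.
2437 mod 616 = 589.

589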